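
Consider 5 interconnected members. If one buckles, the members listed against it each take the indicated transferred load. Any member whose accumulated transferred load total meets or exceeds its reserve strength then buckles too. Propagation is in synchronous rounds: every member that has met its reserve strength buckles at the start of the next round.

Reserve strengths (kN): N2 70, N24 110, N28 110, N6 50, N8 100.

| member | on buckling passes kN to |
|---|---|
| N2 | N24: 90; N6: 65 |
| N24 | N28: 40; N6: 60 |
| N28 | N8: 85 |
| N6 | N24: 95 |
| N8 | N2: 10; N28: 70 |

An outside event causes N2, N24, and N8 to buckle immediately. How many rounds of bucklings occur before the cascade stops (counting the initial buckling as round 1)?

Round 1 — N2, N24, N8 buckle (initial).
  N28: +40+70 → 110 ≥ 110
  N6: +65+60 → 125 ≥ 50
Round 2 — N28, N6 buckle.
No further bucklings.

2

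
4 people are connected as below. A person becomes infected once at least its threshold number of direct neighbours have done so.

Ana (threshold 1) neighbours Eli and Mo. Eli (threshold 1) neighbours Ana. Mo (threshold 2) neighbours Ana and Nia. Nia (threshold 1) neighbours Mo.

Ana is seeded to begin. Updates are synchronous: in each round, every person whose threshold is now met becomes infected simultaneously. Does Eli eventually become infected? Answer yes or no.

yes

Round 1 — Ana becomes infected (initial).
Round 2 — checking thresholds:
  Eli: 1 of 1 neighbours ≥ 1, becomes infected.
  Mo: 1 of 2 neighbours < 2, below threshold.
Round 3 — no new infections; cascade stops.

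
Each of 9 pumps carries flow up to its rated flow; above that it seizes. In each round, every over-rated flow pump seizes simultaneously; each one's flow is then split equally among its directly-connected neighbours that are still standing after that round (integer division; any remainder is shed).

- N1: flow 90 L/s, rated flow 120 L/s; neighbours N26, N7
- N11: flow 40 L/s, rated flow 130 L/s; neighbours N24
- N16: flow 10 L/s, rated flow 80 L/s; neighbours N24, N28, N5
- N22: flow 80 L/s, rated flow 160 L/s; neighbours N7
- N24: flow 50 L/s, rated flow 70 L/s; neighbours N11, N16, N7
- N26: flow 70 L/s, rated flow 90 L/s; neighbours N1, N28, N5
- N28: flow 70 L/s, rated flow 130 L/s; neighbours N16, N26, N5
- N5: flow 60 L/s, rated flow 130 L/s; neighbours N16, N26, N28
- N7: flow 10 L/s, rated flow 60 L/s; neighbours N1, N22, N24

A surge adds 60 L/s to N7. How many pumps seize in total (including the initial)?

2

Round 1 — N7 at 70 > 60. N7 seizes.
  N7 sheds 70 L/s to N1, N22, N24: 23 each (1 lost).
    N1: 90+23 = 113 ≤ 120
    N22: 80+23 = 103 ≤ 160
    N24: 50+23 = 73 > 70
Round 2 — N24 seizes.
  N24 sheds 73 L/s to N11, N16: 36 each (1 lost).
    N11: 40+36 = 76 ≤ 130
    N16: 10+36 = 46 ≤ 80
No further seizures.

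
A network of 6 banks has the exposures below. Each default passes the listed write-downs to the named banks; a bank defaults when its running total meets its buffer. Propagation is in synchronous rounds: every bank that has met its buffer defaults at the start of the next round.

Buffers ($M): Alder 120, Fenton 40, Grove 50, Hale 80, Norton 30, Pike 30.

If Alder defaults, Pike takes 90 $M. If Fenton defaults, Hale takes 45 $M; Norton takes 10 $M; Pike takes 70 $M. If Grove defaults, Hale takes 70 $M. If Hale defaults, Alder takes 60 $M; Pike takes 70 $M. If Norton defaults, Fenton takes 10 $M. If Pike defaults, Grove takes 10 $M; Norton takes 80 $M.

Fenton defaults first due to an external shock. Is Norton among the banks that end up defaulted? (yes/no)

Round 1 — Fenton defaults (initial).
  Hale: +45 → 45 < 80
  Norton: +10 → 10 < 30
  Pike: +70 → 70 ≥ 30
Round 2 — Pike defaults.
  Grove: +10 → 10 < 50
  Norton: +80 → 90 ≥ 30
Round 3 — Norton defaults.
No further defaults.

yes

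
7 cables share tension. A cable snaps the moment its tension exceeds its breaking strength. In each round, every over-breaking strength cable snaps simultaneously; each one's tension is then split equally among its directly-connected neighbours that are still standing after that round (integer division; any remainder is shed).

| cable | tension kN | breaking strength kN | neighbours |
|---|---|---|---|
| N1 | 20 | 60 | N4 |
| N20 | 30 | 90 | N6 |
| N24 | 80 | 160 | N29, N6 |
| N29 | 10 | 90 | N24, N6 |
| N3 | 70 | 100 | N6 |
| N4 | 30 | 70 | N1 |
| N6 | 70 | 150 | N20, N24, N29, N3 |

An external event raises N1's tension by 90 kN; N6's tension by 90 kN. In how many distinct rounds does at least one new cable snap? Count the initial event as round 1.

Round 1 — N1 at 110 > 60; N6 at 160 > 150. N1, N6 snap.
  N1 sheds 110 kN to N4: 110 each.
    N4: 30+110 = 140 > 70
  N6 sheds 160 kN to N20, N24, N29, N3: 40 each.
    N20: 30+40 = 70 ≤ 90
    N24: 80+40 = 120 ≤ 160
    N29: 10+40 = 50 ≤ 90
    N3: 70+40 = 110 > 100
Round 2 — N3, N4 snap.
  N3 sheds 110 kN: no online neighbours, lost.
  N4 sheds 140 kN: no online neighbours, lost.
No further breaks.

2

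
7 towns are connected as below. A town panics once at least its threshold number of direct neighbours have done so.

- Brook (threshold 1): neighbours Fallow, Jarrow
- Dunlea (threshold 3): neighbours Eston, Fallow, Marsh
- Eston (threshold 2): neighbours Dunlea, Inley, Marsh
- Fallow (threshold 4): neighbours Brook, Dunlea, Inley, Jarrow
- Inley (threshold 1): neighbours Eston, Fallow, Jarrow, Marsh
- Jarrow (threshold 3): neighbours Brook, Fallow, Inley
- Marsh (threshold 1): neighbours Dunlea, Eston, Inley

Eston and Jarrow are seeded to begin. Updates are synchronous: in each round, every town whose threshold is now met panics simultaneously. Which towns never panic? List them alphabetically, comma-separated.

Round 1 — Eston, Jarrow panic (initial).
Round 2 — checking thresholds:
  Brook: 1 of 2 neighbours ≥ 1, panics.
  Dunlea: 1 of 3 neighbours < 3, not yet.
  Fallow: 1 of 4 neighbours < 4, not yet.
  Inley: 2 of 4 neighbours ≥ 1, panics.
  Marsh: 1 of 3 neighbours ≥ 1, panics.
Round 3 — no new panics; cascade stops.

Dunlea, Fallow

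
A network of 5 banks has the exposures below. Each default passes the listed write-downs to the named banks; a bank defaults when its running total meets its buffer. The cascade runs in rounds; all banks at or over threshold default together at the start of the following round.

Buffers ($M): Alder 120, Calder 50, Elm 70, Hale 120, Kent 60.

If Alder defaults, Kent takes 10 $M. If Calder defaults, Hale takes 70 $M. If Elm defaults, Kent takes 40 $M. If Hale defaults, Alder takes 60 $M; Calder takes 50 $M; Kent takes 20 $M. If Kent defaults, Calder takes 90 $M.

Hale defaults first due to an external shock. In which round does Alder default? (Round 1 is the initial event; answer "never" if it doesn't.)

never

Round 1 — Hale defaults (initial).
  Alder: +60 → 60 < 120
  Calder: +50 → 50 ≥ 50
  Kent: +20 → 20 < 60
Round 2 — Calder defaults.
No further defaults.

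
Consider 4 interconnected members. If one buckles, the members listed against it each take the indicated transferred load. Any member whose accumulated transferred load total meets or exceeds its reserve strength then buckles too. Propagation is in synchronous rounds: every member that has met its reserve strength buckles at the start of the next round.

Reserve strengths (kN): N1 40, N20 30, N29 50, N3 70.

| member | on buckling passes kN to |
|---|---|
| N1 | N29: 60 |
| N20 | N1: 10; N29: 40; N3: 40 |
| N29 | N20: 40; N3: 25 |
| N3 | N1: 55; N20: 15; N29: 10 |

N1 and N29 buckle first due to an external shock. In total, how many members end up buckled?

Round 1 — N1, N29 buckle (initial).
  N20: +40 → 40 ≥ 30
  N3: +25 → 25 < 70
Round 2 — N20 buckles.
  N3: +40 → 65 < 70
No further bucklings.

3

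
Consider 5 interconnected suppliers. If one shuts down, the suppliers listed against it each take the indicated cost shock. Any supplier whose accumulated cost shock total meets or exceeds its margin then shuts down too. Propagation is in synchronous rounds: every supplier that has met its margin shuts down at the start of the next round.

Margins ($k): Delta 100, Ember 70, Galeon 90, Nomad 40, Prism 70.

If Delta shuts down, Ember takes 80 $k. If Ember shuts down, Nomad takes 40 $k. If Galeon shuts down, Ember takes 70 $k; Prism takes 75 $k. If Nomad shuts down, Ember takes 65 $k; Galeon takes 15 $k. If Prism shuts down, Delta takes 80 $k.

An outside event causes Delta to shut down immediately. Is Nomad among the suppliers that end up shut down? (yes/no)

Round 1 — Delta shuts down (initial).
  Ember: +80 → 80 ≥ 70
Round 2 — Ember shuts down.
  Nomad: +40 → 40 ≥ 40
Round 3 — Nomad shuts down.
  Galeon: +15 → 15 < 90
No further shutdowns.

yes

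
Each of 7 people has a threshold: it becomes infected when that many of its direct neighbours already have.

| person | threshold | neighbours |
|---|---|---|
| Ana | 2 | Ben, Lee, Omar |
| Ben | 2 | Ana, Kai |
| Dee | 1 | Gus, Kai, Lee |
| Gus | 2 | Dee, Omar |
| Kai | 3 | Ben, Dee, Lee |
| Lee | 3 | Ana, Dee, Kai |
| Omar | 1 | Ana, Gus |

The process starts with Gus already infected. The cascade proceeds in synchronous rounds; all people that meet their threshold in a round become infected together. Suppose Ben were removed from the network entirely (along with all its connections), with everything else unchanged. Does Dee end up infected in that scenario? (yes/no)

yes

With Ben removed:
Round 1 — Gus becomes infected (initial).
Round 2 — checking thresholds:
  Dee: 1 of 3 neighbours ≥ 1, becomes infected.
  Omar: 1 of 2 neighbours ≥ 1, becomes infected.
Round 3 — no new infections; cascade stops.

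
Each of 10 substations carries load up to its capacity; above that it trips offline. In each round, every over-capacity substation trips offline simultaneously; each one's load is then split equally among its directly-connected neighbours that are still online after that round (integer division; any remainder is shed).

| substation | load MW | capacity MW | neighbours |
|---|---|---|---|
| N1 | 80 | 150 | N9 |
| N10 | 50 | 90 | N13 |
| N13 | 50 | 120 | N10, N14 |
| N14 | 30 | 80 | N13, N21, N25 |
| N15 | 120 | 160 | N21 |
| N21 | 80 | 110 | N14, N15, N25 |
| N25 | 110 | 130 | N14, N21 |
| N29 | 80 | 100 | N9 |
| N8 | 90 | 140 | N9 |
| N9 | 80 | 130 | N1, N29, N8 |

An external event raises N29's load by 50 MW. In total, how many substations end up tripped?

4

Round 1 — N29 at 130 > 100. N29 trips offline.
  N29 sheds 130 MW to N9: 130 each.
    N9: 80+130 = 210 > 130
Round 2 — N9 trips offline.
  N9 sheds 210 MW to N1, N8: 105 each.
    N1: 80+105 = 185 > 150
    N8: 90+105 = 195 > 140
Round 3 — N1, N8 trip offline.
  N1 sheds 185 MW: no online neighbours, lost.
  N8 sheds 195 MW: no online neighbours, lost.
No further trips.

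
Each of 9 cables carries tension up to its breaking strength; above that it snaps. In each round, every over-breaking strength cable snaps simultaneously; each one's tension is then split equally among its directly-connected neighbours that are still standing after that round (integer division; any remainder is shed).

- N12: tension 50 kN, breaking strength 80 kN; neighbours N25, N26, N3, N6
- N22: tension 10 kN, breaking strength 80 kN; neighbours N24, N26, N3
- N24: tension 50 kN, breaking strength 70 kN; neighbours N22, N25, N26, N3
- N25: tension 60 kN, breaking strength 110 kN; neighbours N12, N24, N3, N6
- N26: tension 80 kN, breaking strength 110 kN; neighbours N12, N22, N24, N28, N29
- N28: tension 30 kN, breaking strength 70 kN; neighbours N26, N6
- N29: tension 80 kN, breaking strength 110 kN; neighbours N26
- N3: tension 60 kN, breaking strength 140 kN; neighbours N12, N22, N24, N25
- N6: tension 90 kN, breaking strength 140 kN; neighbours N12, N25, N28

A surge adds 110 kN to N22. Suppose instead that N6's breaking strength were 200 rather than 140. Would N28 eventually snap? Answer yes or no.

yes

With N6's breaking strength at 200:
Round 1 — N22 at 120 > 80. N22 snaps.
  N22 sheds 120 kN to N24, N26, N3: 40 each.
    N24: 50+40 = 90 > 70
    N26: 80+40 = 120 > 110
    N3: 60+40 = 100 ≤ 140
Round 2 — N24, N26 snap.
  N24 sheds 90 kN to N25, N3: 45 each.
    N25: 60+45 = 105 ≤ 110
    N3: 100+45 = 145 > 140
  N26 sheds 120 kN to N12, N28, N29: 40 each.
    N12: 50+40 = 90 > 80
    N28: 30+40 = 70 ≤ 70
    N29: 80+40 = 120 > 110
Round 3 — N12, N29, N3 snap.
  N12 sheds 90 kN to N25, N6: 45 each.
    N25: 105+45 = 150 > 110
    N6: 90+45 = 135 ≤ 200
  N29 sheds 120 kN: no online neighbours, lost.
  N3 sheds 145 kN to N25: 145 each.
    N25: 150+145 = 295 > 110
Round 4 — N25 snaps.
  N25 sheds 295 kN to N6: 295 each.
    N6: 135+295 = 430 > 200
Round 5 — N6 snaps.
  N6 sheds 430 kN to N28: 430 each.
    N28: 70+430 = 500 > 70
Round 6 — N28 snaps.
  N28 sheds 500 kN: no online neighbours, lost.
No further breaks.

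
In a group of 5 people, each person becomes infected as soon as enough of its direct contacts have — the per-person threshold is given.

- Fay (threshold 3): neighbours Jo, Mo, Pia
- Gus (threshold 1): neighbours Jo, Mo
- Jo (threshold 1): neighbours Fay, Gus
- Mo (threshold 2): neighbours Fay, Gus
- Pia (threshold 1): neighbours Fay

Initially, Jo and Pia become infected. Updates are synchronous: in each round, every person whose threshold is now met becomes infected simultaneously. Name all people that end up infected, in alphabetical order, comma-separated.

Round 1 — Jo, Pia become infected (initial).
Round 2 — checking thresholds:
  Fay: 2 of 3 neighbours < 3, holds.
  Gus: 1 of 2 neighbours ≥ 1, becomes infected.
Round 3 — no new infections; cascade stops.

Gus, Jo, Pia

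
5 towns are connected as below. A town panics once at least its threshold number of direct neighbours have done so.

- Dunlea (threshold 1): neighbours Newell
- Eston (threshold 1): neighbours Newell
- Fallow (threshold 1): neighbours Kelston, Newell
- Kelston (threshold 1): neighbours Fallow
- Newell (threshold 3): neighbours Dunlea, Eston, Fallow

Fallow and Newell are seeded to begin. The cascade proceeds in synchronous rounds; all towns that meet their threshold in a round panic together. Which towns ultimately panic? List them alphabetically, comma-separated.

Dunlea, Eston, Fallow, Kelston, Newell

Round 1 — Fallow, Newell panic (initial).
Round 2 — checking thresholds:
  Dunlea: 1 of 1 neighbours ≥ 1, panics.
  Eston: 1 of 1 neighbours ≥ 1, panics.
  Kelston: 1 of 1 neighbours ≥ 1, panics.
Round 3 — no new panics; cascade stops.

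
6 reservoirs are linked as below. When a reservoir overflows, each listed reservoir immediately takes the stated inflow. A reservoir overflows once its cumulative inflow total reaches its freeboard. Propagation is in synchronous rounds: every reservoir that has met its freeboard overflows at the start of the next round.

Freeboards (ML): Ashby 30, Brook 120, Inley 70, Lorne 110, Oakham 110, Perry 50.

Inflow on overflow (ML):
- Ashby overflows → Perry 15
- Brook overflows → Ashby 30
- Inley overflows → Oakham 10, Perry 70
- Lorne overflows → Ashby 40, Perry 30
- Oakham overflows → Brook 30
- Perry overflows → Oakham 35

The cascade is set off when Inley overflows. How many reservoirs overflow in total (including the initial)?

Round 1 — Inley overflows (initial).
  Oakham: +10 → 10 < 110
  Perry: +70 → 70 ≥ 50
Round 2 — Perry overflows.
  Oakham: +35 → 45 < 110
No further overflows.

2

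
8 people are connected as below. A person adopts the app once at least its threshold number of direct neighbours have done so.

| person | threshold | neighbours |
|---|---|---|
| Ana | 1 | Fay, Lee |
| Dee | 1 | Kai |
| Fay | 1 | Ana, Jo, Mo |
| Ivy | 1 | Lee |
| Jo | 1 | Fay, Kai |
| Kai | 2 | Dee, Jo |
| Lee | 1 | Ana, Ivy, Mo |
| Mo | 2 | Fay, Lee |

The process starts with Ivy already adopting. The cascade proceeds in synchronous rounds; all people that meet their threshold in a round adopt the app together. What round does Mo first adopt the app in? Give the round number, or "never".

5

Round 1 — Ivy adopts the app (initial).
Round 2 — checking thresholds:
  Lee: 1 of 3 neighbours ≥ 1, adopts the app.
Round 3 — checking thresholds:
  Ana: 1 of 2 neighbours ≥ 1, adopts the app.
  Mo: 1 of 2 neighbours < 2, holds.
Round 4 — checking thresholds:
  Fay: 1 of 3 neighbours ≥ 1, adopts the app.
  Mo: 1 of 2 neighbours < 2, holds.
Round 5 — checking thresholds:
  Jo: 1 of 2 neighbours ≥ 1, adopts the app.
  Mo: 2 of 2 neighbours ≥ 2, adopts the app.
Round 6 — no new adoptions; cascade stops.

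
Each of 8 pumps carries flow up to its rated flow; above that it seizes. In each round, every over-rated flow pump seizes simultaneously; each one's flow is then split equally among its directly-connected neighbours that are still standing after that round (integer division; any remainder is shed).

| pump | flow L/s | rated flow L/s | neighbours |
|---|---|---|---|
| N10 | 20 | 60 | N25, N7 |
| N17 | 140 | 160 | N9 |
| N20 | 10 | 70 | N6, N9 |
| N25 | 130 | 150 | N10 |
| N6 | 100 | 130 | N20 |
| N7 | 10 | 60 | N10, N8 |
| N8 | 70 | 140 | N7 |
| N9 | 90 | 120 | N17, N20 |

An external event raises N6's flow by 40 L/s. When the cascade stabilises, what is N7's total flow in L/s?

10

Round 1 — N6 at 140 > 130. N6 seizes.
  N6 sheds 140 L/s to N20: 140 each.
    N20: 10+140 = 150 > 70
Round 2 — N20 seizes.
  N20 sheds 150 L/s to N9: 150 each.
    N9: 90+150 = 240 > 120
Round 3 — N9 seizes.
  N9 sheds 240 L/s to N17: 240 each.
    N17: 140+240 = 380 > 160
Round 4 — N17 seizes.
  N17 sheds 380 L/s: no online neighbours, lost.
No further seizures.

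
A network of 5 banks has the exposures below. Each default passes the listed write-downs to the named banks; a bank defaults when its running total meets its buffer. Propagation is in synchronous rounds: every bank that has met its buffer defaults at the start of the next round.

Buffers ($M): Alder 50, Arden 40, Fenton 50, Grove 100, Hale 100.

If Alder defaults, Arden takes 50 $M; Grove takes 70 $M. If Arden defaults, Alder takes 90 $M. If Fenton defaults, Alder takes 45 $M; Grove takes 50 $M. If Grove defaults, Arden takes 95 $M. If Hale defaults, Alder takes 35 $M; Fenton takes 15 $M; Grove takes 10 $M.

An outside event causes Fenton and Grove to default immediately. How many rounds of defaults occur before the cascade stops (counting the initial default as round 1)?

3

Round 1 — Fenton, Grove default (initial).
  Alder: +45 → 45 < 50
  Arden: +95 → 95 ≥ 40
Round 2 — Arden defaults.
  Alder: +90 → 135 ≥ 50
Round 3 — Alder defaults.
No further defaults.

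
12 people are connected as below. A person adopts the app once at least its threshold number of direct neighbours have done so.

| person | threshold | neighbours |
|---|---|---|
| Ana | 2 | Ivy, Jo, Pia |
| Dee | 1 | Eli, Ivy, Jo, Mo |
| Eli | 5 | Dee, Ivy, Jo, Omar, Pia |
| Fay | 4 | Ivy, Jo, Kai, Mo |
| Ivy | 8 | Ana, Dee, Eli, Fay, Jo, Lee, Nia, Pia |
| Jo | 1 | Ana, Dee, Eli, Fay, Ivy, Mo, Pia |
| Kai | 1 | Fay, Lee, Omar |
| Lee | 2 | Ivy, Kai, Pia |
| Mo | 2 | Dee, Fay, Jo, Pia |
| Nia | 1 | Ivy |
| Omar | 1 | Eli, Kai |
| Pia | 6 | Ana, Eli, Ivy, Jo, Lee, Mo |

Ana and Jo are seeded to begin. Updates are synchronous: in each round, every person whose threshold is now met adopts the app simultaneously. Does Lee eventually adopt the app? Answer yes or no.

no

Round 1 — Ana, Jo adopt the app (initial).
Round 2 — checking thresholds:
  Dee: 1 of 4 neighbours ≥ 1, adopts the app.
  Eli: 1 of 5 neighbours < 5, holds.
  Fay: 1 of 4 neighbours < 4, holds.
  Ivy: 2 of 8 neighbours < 8, holds.
  Mo: 1 of 4 neighbours < 2, holds.
  Pia: 2 of 6 neighbours < 6, holds.
Round 3 — checking thresholds:
  Eli: 2 of 5 neighbours < 5, holds.
  Fay: 1 of 4 neighbours < 4, holds.
  Ivy: 3 of 8 neighbours < 8, holds.
  Mo: 2 of 4 neighbours ≥ 2, adopts the app.
  Pia: 2 of 6 neighbours < 6, holds.
Round 4 — no new adoptions; cascade stops.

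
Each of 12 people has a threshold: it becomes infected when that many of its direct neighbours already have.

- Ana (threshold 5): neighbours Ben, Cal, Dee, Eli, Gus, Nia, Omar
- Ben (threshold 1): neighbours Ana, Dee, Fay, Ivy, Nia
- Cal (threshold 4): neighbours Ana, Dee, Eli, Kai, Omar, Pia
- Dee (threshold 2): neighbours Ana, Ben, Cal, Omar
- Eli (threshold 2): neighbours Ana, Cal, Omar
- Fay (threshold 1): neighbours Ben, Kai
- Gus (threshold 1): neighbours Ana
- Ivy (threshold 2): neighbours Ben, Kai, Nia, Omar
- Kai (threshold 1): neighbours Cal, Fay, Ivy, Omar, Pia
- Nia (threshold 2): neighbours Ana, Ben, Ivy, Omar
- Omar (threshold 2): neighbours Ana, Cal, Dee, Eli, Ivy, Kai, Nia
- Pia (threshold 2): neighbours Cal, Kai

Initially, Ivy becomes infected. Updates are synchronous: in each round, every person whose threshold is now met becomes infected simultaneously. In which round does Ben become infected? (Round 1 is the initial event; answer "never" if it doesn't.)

Round 1 — Ivy becomes infected (initial).
Round 2 — checking thresholds:
  Ben: 1 of 5 neighbours ≥ 1, becomes infected.
  Kai: 1 of 5 neighbours ≥ 1, becomes infected.
  Nia: 1 of 4 neighbours < 2, holds.
  Omar: 1 of 7 neighbours < 2, holds.
Round 3 — checking thresholds:
  Ana: 1 of 7 neighbours < 5, holds.
  Cal: 1 of 6 neighbours < 4, holds.
  Dee: 1 of 4 neighbours < 2, holds.
  Fay: 2 of 2 neighbours ≥ 1, becomes infected.
  Nia: 2 of 4 neighbours ≥ 2, becomes infected.
  Omar: 2 of 7 neighbours ≥ 2, becomes infected.
  Pia: 1 of 2 neighbours < 2, holds.
Round 4 — checking thresholds:
  Ana: 3 of 7 neighbours < 5, holds.
  Cal: 2 of 6 neighbours < 4, holds.
  Dee: 2 of 4 neighbours ≥ 2, becomes infected.
  Eli: 1 of 3 neighbours < 2, holds.
  Pia: 1 of 2 neighbours < 2, holds.
Round 5 — no new infections; cascade stops.

2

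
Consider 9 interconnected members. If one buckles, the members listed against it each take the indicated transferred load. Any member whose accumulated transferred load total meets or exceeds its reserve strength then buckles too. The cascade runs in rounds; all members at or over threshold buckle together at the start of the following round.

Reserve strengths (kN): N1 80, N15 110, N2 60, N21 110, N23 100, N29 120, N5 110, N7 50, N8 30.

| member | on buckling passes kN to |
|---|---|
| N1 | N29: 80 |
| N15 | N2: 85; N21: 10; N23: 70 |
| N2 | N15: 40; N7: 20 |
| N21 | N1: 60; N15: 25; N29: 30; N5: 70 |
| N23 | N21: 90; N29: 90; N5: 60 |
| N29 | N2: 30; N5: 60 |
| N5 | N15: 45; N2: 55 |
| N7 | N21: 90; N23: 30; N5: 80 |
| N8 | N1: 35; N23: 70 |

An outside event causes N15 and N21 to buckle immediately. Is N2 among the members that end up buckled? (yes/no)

yes

Round 1 — N15, N21 buckle (initial).
  N1: +60 → 60 < 80
  N2: +85 → 85 ≥ 60
  N23: +70 → 70 < 100
  N29: +30 → 30 < 120
  N5: +70 → 70 < 110
Round 2 — N2 buckles.
  N7: +20 → 20 < 50
No further bucklings.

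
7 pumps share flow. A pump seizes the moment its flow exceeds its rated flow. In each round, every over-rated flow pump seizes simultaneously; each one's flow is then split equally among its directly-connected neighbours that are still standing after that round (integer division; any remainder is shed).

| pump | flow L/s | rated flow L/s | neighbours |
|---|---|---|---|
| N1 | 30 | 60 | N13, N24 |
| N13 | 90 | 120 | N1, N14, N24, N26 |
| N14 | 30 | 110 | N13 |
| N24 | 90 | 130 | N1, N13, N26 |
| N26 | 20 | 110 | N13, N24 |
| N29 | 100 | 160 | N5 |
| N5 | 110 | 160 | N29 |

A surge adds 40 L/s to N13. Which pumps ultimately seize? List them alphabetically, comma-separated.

Round 1 — N13 at 130 > 120. N13 seizes.
  N13 sheds 130 L/s to N1, N14, N24, N26: 32 each (2 lost).
    N1: 30+32 = 62 > 60
    N14: 30+32 = 62 ≤ 110
    N24: 90+32 = 122 ≤ 130
    N26: 20+32 = 52 ≤ 110
Round 2 — N1 seizes.
  N1 sheds 62 L/s to N24: 62 each.
    N24: 122+62 = 184 > 130
Round 3 — N24 seizes.
  N24 sheds 184 L/s to N26: 184 each.
    N26: 52+184 = 236 > 110
Round 4 — N26 seizes.
  N26 sheds 236 L/s: no online neighbours, lost.
No further seizures.

N1, N13, N24, N26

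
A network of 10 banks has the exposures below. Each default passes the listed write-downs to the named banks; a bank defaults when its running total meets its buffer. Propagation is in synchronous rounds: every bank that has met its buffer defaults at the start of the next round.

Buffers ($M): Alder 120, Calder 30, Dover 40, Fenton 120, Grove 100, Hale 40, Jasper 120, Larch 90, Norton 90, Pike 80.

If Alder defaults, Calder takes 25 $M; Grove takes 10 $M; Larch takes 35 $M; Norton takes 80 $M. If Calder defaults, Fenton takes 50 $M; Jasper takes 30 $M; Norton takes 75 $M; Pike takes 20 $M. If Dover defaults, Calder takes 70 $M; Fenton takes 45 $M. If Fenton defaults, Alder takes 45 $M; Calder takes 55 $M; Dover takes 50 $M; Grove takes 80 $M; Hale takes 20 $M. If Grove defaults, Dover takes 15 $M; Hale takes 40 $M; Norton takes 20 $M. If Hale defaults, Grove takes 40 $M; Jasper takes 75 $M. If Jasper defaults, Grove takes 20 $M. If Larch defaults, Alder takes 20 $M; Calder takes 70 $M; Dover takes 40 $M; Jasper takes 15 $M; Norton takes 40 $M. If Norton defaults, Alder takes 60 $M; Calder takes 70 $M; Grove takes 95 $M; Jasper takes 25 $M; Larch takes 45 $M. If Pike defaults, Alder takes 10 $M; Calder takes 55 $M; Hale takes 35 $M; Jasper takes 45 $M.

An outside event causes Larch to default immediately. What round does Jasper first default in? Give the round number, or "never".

Round 1 — Larch defaults (initial).
  Alder: +20 → 20 < 120
  Calder: +70 → 70 ≥ 30
  Dover: +40 → 40 ≥ 40
  Jasper: +15 → 15 < 120
  Norton: +40 → 40 < 90
Round 2 — Calder, Dover default.
  Fenton: +50+45 → 95 < 120
  Jasper: +30 → 45 < 120
  Norton: +75 → 115 ≥ 90
  Pike: +20 → 20 < 80
Round 3 — Norton defaults.
  Alder: +60 → 80 < 120
  Grove: +95 → 95 < 100
  Jasper: +25 → 70 < 120
No further defaults.

never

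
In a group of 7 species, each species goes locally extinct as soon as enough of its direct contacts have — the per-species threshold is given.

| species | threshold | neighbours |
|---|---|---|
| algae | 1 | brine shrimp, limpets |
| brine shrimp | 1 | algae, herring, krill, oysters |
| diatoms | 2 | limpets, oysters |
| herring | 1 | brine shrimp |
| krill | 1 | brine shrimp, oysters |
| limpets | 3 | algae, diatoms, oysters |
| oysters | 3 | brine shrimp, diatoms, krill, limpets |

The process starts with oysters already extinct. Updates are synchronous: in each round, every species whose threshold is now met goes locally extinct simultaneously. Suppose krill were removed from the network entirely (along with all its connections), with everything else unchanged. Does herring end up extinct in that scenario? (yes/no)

yes

With krill removed:
Round 1 — oysters goes locally extinct (initial).
Round 2 — checking thresholds:
  brine shrimp: 1 of 3 neighbours ≥ 1, goes locally extinct.
  diatoms: 1 of 2 neighbours < 2, not yet.
  limpets: 1 of 3 neighbours < 3, not yet.
Round 3 — checking thresholds:
  algae: 1 of 2 neighbours ≥ 1, goes locally extinct.
  diatoms: 1 of 2 neighbours < 2, not yet.
  herring: 1 of 1 neighbours ≥ 1, goes locally extinct.
  limpets: 1 of 3 neighbours < 3, not yet.
Round 4 — no new extinctions; cascade stops.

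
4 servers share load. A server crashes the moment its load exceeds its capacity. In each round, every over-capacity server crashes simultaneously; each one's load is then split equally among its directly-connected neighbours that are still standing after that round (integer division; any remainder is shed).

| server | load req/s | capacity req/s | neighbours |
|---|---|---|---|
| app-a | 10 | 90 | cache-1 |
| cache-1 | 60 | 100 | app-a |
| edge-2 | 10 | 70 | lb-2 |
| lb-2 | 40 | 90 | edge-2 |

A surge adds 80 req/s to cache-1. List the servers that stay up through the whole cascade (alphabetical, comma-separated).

edge-2, lb-2

Round 1 — cache-1 at 140 > 100. cache-1 crashes.
  cache-1 sheds 140 req/s to app-a: 140 each.
    app-a: 10+140 = 150 > 90
Round 2 — app-a crashes.
  app-a sheds 150 req/s: no online neighbours, lost.
No further crashes.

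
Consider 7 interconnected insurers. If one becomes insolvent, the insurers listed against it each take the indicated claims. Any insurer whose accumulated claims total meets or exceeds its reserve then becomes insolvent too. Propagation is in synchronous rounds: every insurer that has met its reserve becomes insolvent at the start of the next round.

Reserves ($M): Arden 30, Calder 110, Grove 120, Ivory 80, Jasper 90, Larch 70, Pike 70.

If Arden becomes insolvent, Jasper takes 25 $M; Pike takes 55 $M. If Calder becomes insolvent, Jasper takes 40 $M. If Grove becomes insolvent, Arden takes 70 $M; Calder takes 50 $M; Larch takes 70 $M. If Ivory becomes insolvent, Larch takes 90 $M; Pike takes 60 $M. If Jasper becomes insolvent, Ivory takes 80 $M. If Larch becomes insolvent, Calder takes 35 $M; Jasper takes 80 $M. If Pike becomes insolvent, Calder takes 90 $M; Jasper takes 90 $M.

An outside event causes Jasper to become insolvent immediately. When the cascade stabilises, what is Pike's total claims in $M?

60

Round 1 — Jasper becomes insolvent (initial).
  Ivory: +80 → 80 ≥ 80
Round 2 — Ivory becomes insolvent.
  Larch: +90 → 90 ≥ 70
  Pike: +60 → 60 < 70
Round 3 — Larch becomes insolvent.
  Calder: +35 → 35 < 110
No further insolvencies.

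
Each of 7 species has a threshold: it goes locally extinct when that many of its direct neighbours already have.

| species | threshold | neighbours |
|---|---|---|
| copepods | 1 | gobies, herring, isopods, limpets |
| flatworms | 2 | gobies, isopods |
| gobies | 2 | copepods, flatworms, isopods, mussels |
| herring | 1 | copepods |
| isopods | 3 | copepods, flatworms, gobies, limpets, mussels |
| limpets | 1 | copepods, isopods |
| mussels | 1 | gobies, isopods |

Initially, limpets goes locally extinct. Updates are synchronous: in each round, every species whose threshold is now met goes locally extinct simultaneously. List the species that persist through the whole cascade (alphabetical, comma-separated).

Round 1 — limpets goes locally extinct (initial).
Round 2 — checking thresholds:
  copepods: 1 of 4 neighbours ≥ 1, goes locally extinct.
  isopods: 1 of 5 neighbours < 3, below threshold.
Round 3 — checking thresholds:
  gobies: 1 of 4 neighbours < 2, below threshold.
  herring: 1 of 1 neighbours ≥ 1, goes locally extinct.
  isopods: 2 of 5 neighbours < 3, below threshold.
Round 4 — no new extinctions; cascade stops.

flatworms, gobies, isopods, mussels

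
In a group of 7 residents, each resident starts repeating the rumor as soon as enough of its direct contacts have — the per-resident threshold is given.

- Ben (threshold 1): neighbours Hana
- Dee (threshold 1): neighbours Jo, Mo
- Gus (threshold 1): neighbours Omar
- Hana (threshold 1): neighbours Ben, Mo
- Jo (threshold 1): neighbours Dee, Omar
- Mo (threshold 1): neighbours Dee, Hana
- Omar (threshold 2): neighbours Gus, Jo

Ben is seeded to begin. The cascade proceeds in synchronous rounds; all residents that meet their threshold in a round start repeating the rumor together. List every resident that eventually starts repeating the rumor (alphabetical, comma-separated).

Round 1 — Ben starts repeating the rumor (initial).
Round 2 — checking thresholds:
  Hana: 1 of 2 neighbours ≥ 1, starts repeating the rumor.
Round 3 — checking thresholds:
  Mo: 1 of 2 neighbours ≥ 1, starts repeating the rumor.
Round 4 — checking thresholds:
  Dee: 1 of 2 neighbours ≥ 1, starts repeating the rumor.
Round 5 — checking thresholds:
  Jo: 1 of 2 neighbours ≥ 1, starts repeating the rumor.
Round 6 — no new spreads; cascade stops.

Ben, Dee, Hana, Jo, Mo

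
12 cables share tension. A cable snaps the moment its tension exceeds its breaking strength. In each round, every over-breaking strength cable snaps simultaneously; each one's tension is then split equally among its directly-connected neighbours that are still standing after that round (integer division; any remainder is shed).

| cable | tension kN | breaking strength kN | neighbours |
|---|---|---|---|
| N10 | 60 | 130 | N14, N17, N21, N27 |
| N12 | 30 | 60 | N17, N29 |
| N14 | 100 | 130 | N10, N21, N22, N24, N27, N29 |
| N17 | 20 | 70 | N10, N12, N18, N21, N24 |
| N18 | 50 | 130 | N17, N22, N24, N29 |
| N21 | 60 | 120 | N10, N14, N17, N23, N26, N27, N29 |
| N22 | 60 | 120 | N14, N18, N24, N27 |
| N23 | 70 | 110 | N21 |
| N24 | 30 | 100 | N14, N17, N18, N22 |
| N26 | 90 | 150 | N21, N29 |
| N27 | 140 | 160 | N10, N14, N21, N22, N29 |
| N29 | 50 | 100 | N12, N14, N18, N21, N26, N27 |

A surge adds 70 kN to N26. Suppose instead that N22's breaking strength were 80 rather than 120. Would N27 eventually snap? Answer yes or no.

yes

With N22's breaking strength at 80:
Round 1 — N26 at 160 > 150. N26 snaps.
  N26 sheds 160 kN to N21, N29: 80 each.
    N21: 60+80 = 140 > 120
    N29: 50+80 = 130 > 100
Round 2 — N21, N29 snap.
  N21 sheds 140 kN to N10, N14, N17, N23, N27: 28 each.
    N10: 60+28 = 88 ≤ 130
    N14: 100+28 = 128 ≤ 130
    N17: 20+28 = 48 ≤ 70
    N23: 70+28 = 98 ≤ 110
    N27: 140+28 = 168 > 160
  N29 sheds 130 kN to N12, N14, N18, N27: 32 each (2 lost).
    N12: 30+32 = 62 > 60
    N14: 128+32 = 160 > 130
    N18: 50+32 = 82 ≤ 130
    N27: 168+32 = 200 > 160
Round 3 — N12, N14, N27 snap.
  N12 sheds 62 kN to N17: 62 each.
    N17: 48+62 = 110 > 70
  N14 sheds 160 kN to N10, N22, N24: 53 each (1 lost).
    N10: 88+53 = 141 > 130
    N22: 60+53 = 113 > 80
    N24: 30+53 = 83 ≤ 100
  N27 sheds 200 kN to N10, N22: 100 each.
    N10: 141+100 = 241 > 130
    N22: 113+100 = 213 > 80
Round 4 — N10, N17, N22 snap.
  N10 sheds 241 kN: no online neighbours, lost.
  N17 sheds 110 kN to N18, N24: 55 each.
    N18: 82+55 = 137 > 130
    N24: 83+55 = 138 > 100
  N22 sheds 213 kN to N18, N24: 106 each (1 lost).
    N18: 137+106 = 243 > 130
    N24: 138+106 = 244 > 100
Round 5 — N18, N24 snap.
  N18 sheds 243 kN: no online neighbours, lost.
  N24 sheds 244 kN: no online neighbours, lost.
No further breaks.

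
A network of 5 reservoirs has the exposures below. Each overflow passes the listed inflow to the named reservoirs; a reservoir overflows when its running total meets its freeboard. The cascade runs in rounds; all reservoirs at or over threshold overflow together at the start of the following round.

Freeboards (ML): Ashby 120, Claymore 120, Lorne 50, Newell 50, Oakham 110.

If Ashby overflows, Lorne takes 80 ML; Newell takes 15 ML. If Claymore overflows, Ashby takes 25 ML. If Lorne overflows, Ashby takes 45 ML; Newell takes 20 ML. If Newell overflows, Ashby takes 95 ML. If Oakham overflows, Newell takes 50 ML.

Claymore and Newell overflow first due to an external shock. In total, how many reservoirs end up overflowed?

4

Round 1 — Claymore, Newell overflow (initial).
  Ashby: +25+95 → 120 ≥ 120
Round 2 — Ashby overflows.
  Lorne: +80 → 80 ≥ 50
Round 3 — Lorne overflows.
No further overflows.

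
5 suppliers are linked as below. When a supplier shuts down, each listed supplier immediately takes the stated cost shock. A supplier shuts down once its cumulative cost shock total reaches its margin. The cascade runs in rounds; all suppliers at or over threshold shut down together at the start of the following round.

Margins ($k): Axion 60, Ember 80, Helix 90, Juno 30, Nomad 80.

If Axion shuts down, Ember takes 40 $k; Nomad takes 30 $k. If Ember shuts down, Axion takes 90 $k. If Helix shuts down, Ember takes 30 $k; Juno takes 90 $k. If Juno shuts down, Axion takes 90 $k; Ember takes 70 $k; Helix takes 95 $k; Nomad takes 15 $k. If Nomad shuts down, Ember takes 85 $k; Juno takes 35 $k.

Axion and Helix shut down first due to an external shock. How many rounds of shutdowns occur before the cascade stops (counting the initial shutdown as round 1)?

Round 1 — Axion, Helix shut down (initial).
  Ember: +40+30 → 70 < 80
  Juno: +90 → 90 ≥ 30
  Nomad: +30 → 30 < 80
Round 2 — Juno shuts down.
  Ember: +70 → 140 ≥ 80
  Nomad: +15 → 45 < 80
Round 3 — Ember shuts down.
No further shutdowns.

3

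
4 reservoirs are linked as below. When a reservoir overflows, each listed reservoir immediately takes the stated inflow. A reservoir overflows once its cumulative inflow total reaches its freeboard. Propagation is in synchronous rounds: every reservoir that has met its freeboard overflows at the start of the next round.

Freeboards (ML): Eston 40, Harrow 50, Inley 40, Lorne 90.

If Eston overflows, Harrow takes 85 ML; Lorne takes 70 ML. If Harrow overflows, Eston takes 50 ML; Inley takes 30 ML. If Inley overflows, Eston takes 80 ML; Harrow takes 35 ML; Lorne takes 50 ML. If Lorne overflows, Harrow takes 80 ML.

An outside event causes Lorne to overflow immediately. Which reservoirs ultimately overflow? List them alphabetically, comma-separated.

Eston, Harrow, Lorne

Round 1 — Lorne overflows (initial).
  Harrow: +80 → 80 ≥ 50
Round 2 — Harrow overflows.
  Eston: +50 → 50 ≥ 40
  Inley: +30 → 30 < 40
Round 3 — Eston overflows.
No further overflows.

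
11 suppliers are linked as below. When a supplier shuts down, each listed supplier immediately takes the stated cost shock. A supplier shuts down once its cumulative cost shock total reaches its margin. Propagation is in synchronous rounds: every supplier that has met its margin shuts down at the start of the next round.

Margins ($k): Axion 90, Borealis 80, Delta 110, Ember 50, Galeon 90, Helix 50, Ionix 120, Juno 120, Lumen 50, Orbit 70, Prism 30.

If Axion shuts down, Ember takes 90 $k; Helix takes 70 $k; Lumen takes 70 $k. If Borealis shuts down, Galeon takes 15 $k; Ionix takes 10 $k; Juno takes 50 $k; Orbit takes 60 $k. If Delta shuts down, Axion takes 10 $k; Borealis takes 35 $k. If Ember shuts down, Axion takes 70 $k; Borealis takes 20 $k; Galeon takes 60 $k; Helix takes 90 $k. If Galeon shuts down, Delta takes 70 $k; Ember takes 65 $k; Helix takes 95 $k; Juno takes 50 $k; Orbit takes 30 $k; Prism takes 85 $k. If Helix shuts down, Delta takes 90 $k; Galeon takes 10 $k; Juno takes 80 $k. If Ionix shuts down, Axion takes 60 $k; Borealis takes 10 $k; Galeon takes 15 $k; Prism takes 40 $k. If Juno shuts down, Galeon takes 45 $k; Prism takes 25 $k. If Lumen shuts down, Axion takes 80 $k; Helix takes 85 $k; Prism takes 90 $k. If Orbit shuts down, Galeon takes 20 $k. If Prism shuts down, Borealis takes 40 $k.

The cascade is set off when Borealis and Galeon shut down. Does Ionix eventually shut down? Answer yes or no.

Round 1 — Borealis, Galeon shut down (initial).
  Delta: +70 → 70 < 110
  Ember: +65 → 65 ≥ 50
  Helix: +95 → 95 ≥ 50
  Ionix: +10 → 10 < 120
  Juno: +50+50 → 100 < 120
  Orbit: +60+30 → 90 ≥ 70
  Prism: +85 → 85 ≥ 30
Round 2 — Ember, Helix, Orbit, Prism shut down.
  Axion: +70 → 70 < 90
  Delta: +90 → 160 ≥ 110
  Juno: +80 → 180 ≥ 120
Round 3 — Delta, Juno shut down.
  Axion: +10 → 80 < 90
No further shutdowns.

no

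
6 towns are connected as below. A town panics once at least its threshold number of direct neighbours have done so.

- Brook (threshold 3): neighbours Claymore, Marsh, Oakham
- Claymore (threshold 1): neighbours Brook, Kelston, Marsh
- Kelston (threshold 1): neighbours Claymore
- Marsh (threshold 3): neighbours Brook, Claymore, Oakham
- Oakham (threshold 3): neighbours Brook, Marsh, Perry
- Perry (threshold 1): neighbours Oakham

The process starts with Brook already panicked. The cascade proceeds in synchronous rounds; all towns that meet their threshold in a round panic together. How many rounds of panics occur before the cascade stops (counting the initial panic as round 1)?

Round 1 — Brook panics (initial).
Round 2 — checking thresholds:
  Claymore: 1 of 3 neighbours ≥ 1, panics.
  Marsh: 1 of 3 neighbours < 3, holds.
  Oakham: 1 of 3 neighbours < 3, holds.
Round 3 — checking thresholds:
  Kelston: 1 of 1 neighbours ≥ 1, panics.
  Marsh: 2 of 3 neighbours < 3, holds.
  Oakham: 1 of 3 neighbours < 3, holds.
Round 4 — no new panics; cascade stops.

3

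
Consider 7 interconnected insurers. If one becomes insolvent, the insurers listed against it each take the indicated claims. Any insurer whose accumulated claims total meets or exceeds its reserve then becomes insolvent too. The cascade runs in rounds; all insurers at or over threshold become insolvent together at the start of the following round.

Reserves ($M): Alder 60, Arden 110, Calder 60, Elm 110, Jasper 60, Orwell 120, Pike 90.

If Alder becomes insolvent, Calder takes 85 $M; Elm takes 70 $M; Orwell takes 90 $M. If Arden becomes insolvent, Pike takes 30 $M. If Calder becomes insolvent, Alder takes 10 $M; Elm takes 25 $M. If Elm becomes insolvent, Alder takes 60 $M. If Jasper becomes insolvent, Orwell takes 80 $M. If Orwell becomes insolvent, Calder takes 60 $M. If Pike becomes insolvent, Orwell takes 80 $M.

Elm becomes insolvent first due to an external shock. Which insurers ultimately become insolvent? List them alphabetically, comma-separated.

Round 1 — Elm becomes insolvent (initial).
  Alder: +60 → 60 ≥ 60
Round 2 — Alder becomes insolvent.
  Calder: +85 → 85 ≥ 60
  Orwell: +90 → 90 < 120
Round 3 — Calder becomes insolvent.
No further insolvencies.

Alder, Calder, Elm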